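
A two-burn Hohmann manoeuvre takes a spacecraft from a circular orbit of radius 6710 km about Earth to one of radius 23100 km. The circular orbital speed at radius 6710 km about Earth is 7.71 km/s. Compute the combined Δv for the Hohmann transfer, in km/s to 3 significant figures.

Δv = 3.26 km/s

From the circular-orbit relation v² = μ/r at r = 6710 km: μ = v²r = (7.71)² × 6710 = 3.98870×10^5 km³/s².
The Hohmann ellipse has a_t = (r₁ + r₂)/2 = 14905 km.
Circular speed at r₁: v₁ = √(μ/r₁) = √(3.98870×10^5/6710) = 7.7100 km/s.
Transfer-orbit speed at r₁ (vis-viva): v_p = √[μ(2/r₁ − 1/a_t)] = 9.5983 km/s.
First burn Δv₁ = |v_p − v₁| = 1.8883 km/s.
At r₂, v₂ = √(μ/r₂) = 4.1554 km/s.
Transfer-orbit speed at r₂: v_a = √[μ(2/r₂ − 1/a_t)] = 2.7881 km/s.
Second burn Δv₂ = |v₂ − v_a| = 1.3673 km/s.
Total Δv = Δv₁ + Δv₂ = 3.256 km/s.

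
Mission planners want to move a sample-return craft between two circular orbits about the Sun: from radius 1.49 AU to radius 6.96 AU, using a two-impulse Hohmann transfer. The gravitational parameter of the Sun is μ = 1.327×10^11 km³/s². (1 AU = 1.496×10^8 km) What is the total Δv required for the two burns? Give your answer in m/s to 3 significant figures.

Δv = 11500 m/s

In km: r₁ = 1.49 × 1.496×10^8 = 2.22904×10^8 km; r₂ = 6.96 × 1.496×10^8 = 1.041216×10^9 km.
Transfer-ellipse semi-major axis a_t = (r₁ + r₂)/2 = (2.22904×10^8 + 1.041216×10^9)/2 = 6.3206×10^8 km.
Circular speed at r₁: v₁ = √(μ/r₁) = √(1.327×10^11/2.22904×10^8) = 24.399 km/s.
Transfer-orbit speed at r₁ (v² = μ(2/r − 1/a)): v_p = √[μ(2/r₁ − 1/a_t)] = 31.316 km/s.
First burn Δv₁ = |v_p − v₁| = 6.917 km/s.
Circular speed at r₂: v₂ = √(μ/r₂) = 11.289 km/s.
Transfer-orbit speed at r₂: v_a = √[μ(2/r₂ − 1/a_t)] = 6.7042 km/s.
Second burn Δv₂ = |v₂ − v_a| = 4.585 km/s.
Δv = Δv₁ + Δv₂ = 6.917 + 4.585 = 11.50 km/s.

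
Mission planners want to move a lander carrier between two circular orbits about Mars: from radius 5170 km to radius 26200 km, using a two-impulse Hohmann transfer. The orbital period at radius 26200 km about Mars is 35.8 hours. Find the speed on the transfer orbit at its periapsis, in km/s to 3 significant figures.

From Kepler's third law T² = 4π²r³/μ at r = 26200 km, T = 35.8 hours = 35.8 × 3600 s = 1.2888×10^5 s: μ = 4π²r³/T² = 42745.7 km³/s².
Transfer-ellipse semi-major axis a_t = (r₁ + r₂)/2 = (5170 + 26200)/2 = 15685 km.
The periapsis of the transfer ellipse is at r = 5170 km.
Applying v² = μ(2/r − 1/a_t): v = 3.716 km/s.

v = 3.72 km/s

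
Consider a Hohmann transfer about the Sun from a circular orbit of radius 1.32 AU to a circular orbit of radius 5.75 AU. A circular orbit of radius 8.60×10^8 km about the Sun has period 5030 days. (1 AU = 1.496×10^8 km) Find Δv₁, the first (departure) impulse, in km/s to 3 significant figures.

From Kepler's third law T² = 4π²r³/μ at r = 8.60×10^8 km, T = 5030 days = 5030 × 86400 s = 4.34592×10^8 s: μ = 4π²r³/T² = 1.32951×10^11 km³/s².
In km: r₁ = 1.32 × 1.496×10^8 = 1.97472×10^8 km; r₂ = 5.75 × 1.496×10^8 = 8.602×10^8 km.
The Hohmann ellipse has a_t = (r₁ + r₂)/2 = 5.28836×10^8 km.
On the circular orbit at r = 1.97472×10^8 km, v_c = √(μ/r) = 25.9474 km/s.
Transfer-orbit speed at the same r (vis-viva, a = a_t): v_t = √[μ(2/r − 1/a_t)] = 33.0927 km/s.
Δv₁ = |v_t − v_c| = |33.0927 − 25.9474| = 7.145 km/s.

Δv₁ = 7.15 km/s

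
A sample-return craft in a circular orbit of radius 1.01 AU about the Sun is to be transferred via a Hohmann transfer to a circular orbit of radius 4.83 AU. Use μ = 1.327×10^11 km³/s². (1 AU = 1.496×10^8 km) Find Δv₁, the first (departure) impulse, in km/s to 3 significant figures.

In km: r₁ = 1.01 × 1.496×10^8 = 1.51096×10^8 km; r₂ = 4.83 × 1.496×10^8 = 7.22568×10^8 km.
Transfer-ellipse semi-major axis a_t = (r₁ + r₂)/2 = (1.51096×10^8 + 7.22568×10^8)/2 = 4.36832×10^8 km.
Circular speed at r = 1.51096×10^8 km: v_c = √(μ/r) = 29.6353 km/s.
Transfer-orbit speed at the same r (vis-viva, a = a_t): v_t = √[μ(2/r − 1/a_t)] = 38.1146 km/s.
Δv₁ = |v_t − v_c| = |38.1146 − 29.6353| = 8.479 km/s.

Δv₁ = 8.48 km/s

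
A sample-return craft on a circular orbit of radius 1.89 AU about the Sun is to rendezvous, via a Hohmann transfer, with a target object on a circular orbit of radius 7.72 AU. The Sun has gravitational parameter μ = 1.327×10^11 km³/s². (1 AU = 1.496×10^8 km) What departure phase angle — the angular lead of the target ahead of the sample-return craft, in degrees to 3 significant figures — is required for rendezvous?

φ = 91.6°

In km: r₁ = 1.89 × 1.496×10^8 = 2.82744×10^8 km; r₂ = 7.72 × 1.496×10^8 = 1.154912×10^9 km.
The Hohmann ellipse has a_t = (r₁ + r₂)/2 = 7.18828×10^8 km.
The half-period of the transfer ellipse is t = π√(a_t³/μ) = 1.66208×10^8 s.
The target's mean motion on its circular orbit is ω₂ = √(μ/r₂³) = 9.28137×10^-9 rad/s.
Angle swept by the target during transfer: ω₂·t = 1.54264 rad = 88.39°.
Arrival is 180° from departure on the ellipse, so φ = 180° − 88.39° = 91.6°.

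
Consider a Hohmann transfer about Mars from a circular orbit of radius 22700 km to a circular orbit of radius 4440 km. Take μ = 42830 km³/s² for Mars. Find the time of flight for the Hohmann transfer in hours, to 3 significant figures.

t = 6.67 hours

The Hohmann ellipse has a_t = (r₁ + r₂)/2 = 13570 km.
Transfer time t = π√(a_t³/μ) = π√((13570)³ / 42830) = 24000 s.
Converting: 24000 s ÷ 3600 s/hour = 6.67 hours.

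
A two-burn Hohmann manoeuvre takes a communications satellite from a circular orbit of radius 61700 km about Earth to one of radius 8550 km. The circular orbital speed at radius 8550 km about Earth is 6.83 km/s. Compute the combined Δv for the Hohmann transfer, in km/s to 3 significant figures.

From the circular-orbit relation v² = μ/r at r = 8550 km: μ = v²r = (6.83)² × 8550 = 3.98848×10^5 km³/s².
Transfer-ellipse semi-major axis a_t = (r₁ + r₂)/2 = (61700 + 8550)/2 = 35125 km.
At r₁ the circular-orbit speed is v₁ = √(μ/r₁) = 2.5425 km/s.
Transfer-orbit speed at r₁ (vis-viva equation): v_a = √[μ(2/r₁ − 1/a_t)] = 1.2544 km/s.
First burn Δv₁ = |v_a − v₁| = 1.288 km/s.
At r₂, v₂ = √(μ/r₂) = 6.830 km/s.
Transfer-orbit speed at r₂: v_p = √[μ(2/r₂ − 1/a_t)] = 9.052 km/s.
Second burn Δv₂ = |v₂ − v_p| = 2.222 km/s.
Total Δv = Δv₁ + Δv₂ = 3.510 km/s.

Δv = 3.51 km/s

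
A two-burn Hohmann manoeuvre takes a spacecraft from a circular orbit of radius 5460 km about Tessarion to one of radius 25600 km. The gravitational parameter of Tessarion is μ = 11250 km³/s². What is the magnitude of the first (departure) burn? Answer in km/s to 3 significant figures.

Semi-major axis of the transfer orbit: a_t = (5460 + 25600)/2 = 15530 km.
On the circular orbit at r = 5460 km, v_c = √(μ/r) = 1.43542 km/s.
Vis-viva on the transfer ellipse at r = 5460 km gives v_t = √[μ(2/r − 1/a_t)] = 1.84295 km/s.
Δv₁ = |v_t − v_c| = |1.84295 − 1.43542| = 0.4075 km/s.

Δv₁ = 0.408 km/s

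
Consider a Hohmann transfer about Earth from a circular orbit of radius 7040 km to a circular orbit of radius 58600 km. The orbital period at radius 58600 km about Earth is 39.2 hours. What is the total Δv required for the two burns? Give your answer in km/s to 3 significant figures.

Δv = 3.93 km/s

From Kepler's third law T² = 4π²r³/μ at r = 58600 km, T = 39.2 hours = 39.2 × 3600 s = 1.4112×10^5 s: μ = 4π²r³/T² = 3.98910×10^5 km³/s².
The Hohmann ellipse has a_t = (r₁ + r₂)/2 = 32820 km.
At r₁ the circular-orbit speed is v₁ = √(μ/r₁) = 7.52751 km/s.
Transfer-orbit speed at r₁ (v² = μ(2/r − 1/a)): v_p = √[μ(2/r₁ − 1/a_t)] = 10.0584 km/s.
First burn Δv₁ = |v_p − v₁| = 2.531 km/s.
At r₂, v₂ = √(μ/r₂) = 2.609 km/s.
Transfer-orbit speed at r₂: v_a = √[μ(2/r₂ − 1/a_t)] = 1.208 km/s.
Second burn Δv₂ = |v₂ − v_a| = 1.401 km/s.
Total Δv = Δv₁ + Δv₂ = 3.932 km/s.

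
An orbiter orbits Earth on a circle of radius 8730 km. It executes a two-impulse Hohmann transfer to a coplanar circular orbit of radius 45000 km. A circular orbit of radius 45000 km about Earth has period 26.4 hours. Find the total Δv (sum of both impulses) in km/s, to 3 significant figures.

Δv = 3.27 km/s

From Kepler's third law T² = 4π²r³/μ at r = 45000 km, T = 26.4 hours = 26.4 × 3600 s = 95040 s: μ = 4π²r³/T² = 3.98276×10^5 km³/s².
Transfer-ellipse semi-major axis a_t = (r₁ + r₂)/2 = (8730 + 45000)/2 = 26865 km.
Circular speed at r₁: v₁ = √(μ/r₁) = √(3.98276×10^5/8730) = 6.7544 km/s.
On the transfer ellipse at r₁, vis-viva equation gives v_p = √[μ(2/r₁ − 1/a_t)] = 8.7417 km/s.
First burn Δv₁ = |v_p − v₁| = 1.987 km/s.
At r₂, v₂ = √(μ/r₂) = 2.975 km/s.
Transfer-orbit speed at r₂: v_a = √[μ(2/r₂ − 1/a_t)] = 1.696 km/s.
Second burn Δv₂ = |v₂ − v_a| = 1.279 km/s.
Δv = Δv₁ + Δv₂ = 1.987 + 1.279 = 3.266 km/s.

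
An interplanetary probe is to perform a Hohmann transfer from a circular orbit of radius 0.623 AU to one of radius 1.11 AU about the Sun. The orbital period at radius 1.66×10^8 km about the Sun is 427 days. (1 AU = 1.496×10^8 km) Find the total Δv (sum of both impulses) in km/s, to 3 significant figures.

From Kepler's third law T² = 4π²r³/μ at r = 1.66×10^8 km, T = 427 days = 427 × 86400 s = 3.68928×10^7 s: μ = 4π²r³/T² = 1.32679×10^11 km³/s².
In km: r₁ = 0.623 × 1.496×10^8 = 9.32008×10^7 km; r₂ = 1.11 × 1.496×10^8 = 1.66056×10^8 km.
Semi-major axis of the transfer orbit: a_t = (9.32008×10^7 + 1.66056×10^8)/2 = 1.296284×10^8 km.
Circular speed at r₁: v₁ = √(μ/r₁) = √(1.32679×10^11/9.32008×10^7) = 37.7303 km/s.
On the transfer ellipse at r₁, vis-viva gives v_p = √[μ(2/r₁ − 1/a_t)] = 42.7039 km/s.
First burn Δv₁ = |v_p − v₁| = 4.9736 km/s.
Circular speed at r₂: v₂ = √(μ/r₂) = 28.2666 km/s.
Transfer-orbit speed at r₂: v_a = √[μ(2/r₂ − 1/a_t)] = 23.9681 km/s.
Second burn Δv₂ = |v₂ − v_a| = 4.2985 km/s.
Δv = Δv₁ + Δv₂ = 4.9736 + 4.2985 = 9.272 km/s.

Δv = 9.27 km/s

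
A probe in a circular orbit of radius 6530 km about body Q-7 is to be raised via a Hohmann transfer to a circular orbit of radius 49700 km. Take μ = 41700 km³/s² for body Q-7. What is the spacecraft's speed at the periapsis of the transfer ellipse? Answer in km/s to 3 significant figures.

Semi-major axis of the transfer orbit: a_t = (6530 + 49700)/2 = 28115 km.
At periapsis, r = 6530 km.
From the vis-viva equation, v = √[μ(2/r − 1/a_t)] = 3.360 km/s.

v = 3.36 km/s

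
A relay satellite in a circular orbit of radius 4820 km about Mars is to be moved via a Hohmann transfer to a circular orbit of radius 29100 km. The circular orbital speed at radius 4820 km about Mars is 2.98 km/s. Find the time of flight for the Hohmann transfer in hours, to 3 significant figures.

From the circular-orbit relation v² = μ/r at r = 4820 km: μ = v²r = (2.98)² × 4820 = 42803.5 km³/s².
Semi-major axis of the transfer orbit: a_t = (4820 + 29100)/2 = 16960 km.
By Kepler's third law the transfer-orbit period is T = 2π√(a_t³/μ), so t = T/2 = 33540 s.
Converting: 33540 s ÷ 3600 s/hour = 9.32 hours.

t = 9.32 hours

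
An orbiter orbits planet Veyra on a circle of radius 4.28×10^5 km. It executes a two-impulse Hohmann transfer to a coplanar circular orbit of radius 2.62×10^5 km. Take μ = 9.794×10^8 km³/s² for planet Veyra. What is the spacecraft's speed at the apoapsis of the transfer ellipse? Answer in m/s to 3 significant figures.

v = 41700 m/s

Semi-major axis of the transfer orbit: a_t = (4.280×10^5 + 2.620×10^5)/2 = 3.450×10^5 km.
At apoapsis, r = 4.280×10^5 km.
Applying v² = μ(2/r − 1/a_t): v = 41.69 km/s.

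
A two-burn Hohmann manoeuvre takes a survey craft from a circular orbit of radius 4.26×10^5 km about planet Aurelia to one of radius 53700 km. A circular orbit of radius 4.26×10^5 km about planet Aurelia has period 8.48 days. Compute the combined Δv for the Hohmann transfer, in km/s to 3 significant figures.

From Kepler's third law T² = 4π²r³/μ at r = 4.26×10^5 km, T = 8.48 days = 8.48 × 86400 s = 7.32672×10^5 s: μ = 4π²r³/T² = 5.68551×10^6 km³/s².
Transfer-ellipse semi-major axis a_t = (r₁ + r₂)/2 = (4.260×10^5 + 53700)/2 = 2.3985×10^5 km.
At r₁ the circular-orbit speed is v₁ = √(μ/r₁) = 3.6533 km/s.
On the transfer ellipse at r₁, vis-viva gives v_a = √[μ(2/r₁ − 1/a_t)] = 1.7286 km/s.
First burn Δv₁ = |v_a − v₁| = 1.925 km/s.
At r₂, v₂ = √(μ/r₂) = 10.290 km/s.
Transfer-orbit speed at r₂: v_p = √[μ(2/r₂ − 1/a_t)] = 13.713 km/s.
Second burn Δv₂ = |v₂ − v_p| = 3.423 km/s.
Δv = Δv₁ + Δv₂ = 1.925 + 3.423 = 5.348 km/s.

Δv = 5.35 km/s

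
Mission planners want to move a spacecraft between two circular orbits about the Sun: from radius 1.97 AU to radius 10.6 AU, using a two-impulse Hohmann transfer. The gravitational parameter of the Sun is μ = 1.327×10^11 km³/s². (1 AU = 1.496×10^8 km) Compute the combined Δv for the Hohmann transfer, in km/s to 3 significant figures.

Δv = 10.4 km/s

In km: r₁ = 1.97 × 1.496×10^8 = 2.94712×10^8 km; r₂ = 10.6 × 1.496×10^8 = 1.58576×10^9 km.
Semi-major axis of the transfer orbit: a_t = (2.94712×10^8 + 1.58576×10^9)/2 = 9.40236×10^8 km.
At r₁ the circular-orbit speed is v₁ = √(μ/r₁) = 21.2196 km/s.
On the transfer ellipse at r₁, vis-viva gives v_p = √[μ(2/r₁ − 1/a_t)] = 27.5573 km/s.
First burn Δv₁ = |v_p − v₁| = 6.338 km/s.
At r₂, v₂ = √(μ/r₂) = 9.148 km/s.
Transfer-orbit speed at r₂: v_a = √[μ(2/r₂ − 1/a_t)] = 5.122 km/s.
Second burn Δv₂ = |v₂ − v_a| = 4.026 km/s.
Total Δv = Δv₁ + Δv₂ = 10.36 km/s.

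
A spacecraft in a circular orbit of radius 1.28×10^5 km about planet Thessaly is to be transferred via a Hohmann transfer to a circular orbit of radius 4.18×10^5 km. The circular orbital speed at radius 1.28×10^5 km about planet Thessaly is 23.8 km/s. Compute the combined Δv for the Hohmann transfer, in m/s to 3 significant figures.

From the circular-orbit relation v² = μ/r at r = 1.28×10^5 km: μ = v²r = (23.8)² × 1.28×10^5 = 7.25043×10^7 km³/s².
Semi-major axis of the transfer orbit: a_t = (1.280×10^5 + 4.180×10^5)/2 = 2.730×10^5 km.
Circular speed at r₁: v₁ = √(μ/r₁) = √(7.25043×10^7/1.280×10^5) = 23.80 km/s.
On the transfer ellipse at r₁, vis-viva gives v_p = √[μ(2/r₁ − 1/a_t)] = 29.45 km/s.
First burn Δv₁ = |v_p − v₁| = 5.650 km/s.
Circular speed at r₂: v₂ = √(μ/r₂) = 13.17 km/s.
Transfer-orbit speed at r₂: v_a = √[μ(2/r₂ − 1/a_t)] = 9.018 km/s.
Second burn Δv₂ = |v₂ − v_a| = 4.152 km/s.
Total Δv = Δv₁ + Δv₂ = 9.802 km/s.

Δv = 9800 m/s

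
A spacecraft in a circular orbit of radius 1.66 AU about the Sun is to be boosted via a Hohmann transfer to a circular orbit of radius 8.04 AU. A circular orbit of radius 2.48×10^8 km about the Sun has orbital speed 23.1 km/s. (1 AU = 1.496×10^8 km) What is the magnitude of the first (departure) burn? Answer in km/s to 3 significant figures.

Δv₁ = 6.64 km/s

From the circular-orbit relation v² = μ/r at r = 2.48×10^8 km: μ = v²r = (23.1)² × 2.48×10^8 = 1.32335×10^11 km³/s².
In km: r₁ = 1.66 × 1.496×10^8 = 2.48336×10^8 km; r₂ = 8.04 × 1.496×10^8 = 1.202784×10^9 km.
Semi-major axis of the transfer orbit: a_t = (2.48336×10^8 + 1.202784×10^9)/2 = 7.2556×10^8 km.
On the circular orbit at r = 2.48336×10^8 km, v_c = √(μ/r) = 23.0844 km/s.
Vis-viva on the transfer ellipse at r = 2.48336×10^8 km gives v_t = √[μ(2/r − 1/a_t)] = 29.7218 km/s.
Δv₁ = |v_t − v_c| = |29.7218 − 23.0844| = 6.637 km/s.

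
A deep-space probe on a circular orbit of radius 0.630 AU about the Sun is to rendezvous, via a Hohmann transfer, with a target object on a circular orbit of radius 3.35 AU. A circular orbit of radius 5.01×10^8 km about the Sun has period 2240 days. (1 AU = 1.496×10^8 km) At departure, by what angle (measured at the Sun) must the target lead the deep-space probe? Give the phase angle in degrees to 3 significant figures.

From Kepler's third law T² = 4π²r³/μ at r = 5.01×10^8 km, T = 2240 days = 2240 × 86400 s = 1.93536×10^8 s: μ = 4π²r³/T² = 1.32541×10^11 km³/s².
In km: r₁ = 0.630 × 1.496×10^8 = 9.4248×10^7 km; r₂ = 3.35 × 1.496×10^8 = 5.0116×10^8 km.
Semi-major axis of the transfer orbit: a_t = (9.4248×10^7 + 5.0116×10^8)/2 = 2.97704×10^8 km.
Transfer time t = π√(a_t³/μ) = 4.4325×10^7 s.
Target angular speed ω₂ = √(μ/r₂³) = 3.2450×10^-8 rad/s.
Angle swept by the target during transfer: ω₂·t = 1.4383 rad = 82.41°.
The deep-space probe traverses 180° on the transfer ellipse, so the target must lead by 180° − 82.41° = 97.6°.

φ = 97.6°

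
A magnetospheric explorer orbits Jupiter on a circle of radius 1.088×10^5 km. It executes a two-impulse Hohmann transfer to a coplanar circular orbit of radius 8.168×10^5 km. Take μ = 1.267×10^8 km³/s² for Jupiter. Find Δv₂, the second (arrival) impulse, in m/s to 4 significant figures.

Δv₂ = 6416 m/s

The Hohmann ellipse has a_t = (r₁ + r₂)/2 = 4.628×10^5 km.
On the circular orbit at r = 8.168×10^5 km, v_c = √(μ/r) = 12.455 km/s.
Vis-viva on the transfer ellipse at r = 8.168×10^5 km gives v_t = √[μ(2/r − 1/a_t)] = 6.0388 km/s.
Δv₂ = |v_t − v_c| = |6.0388 − 12.455| = 6.416 km/s.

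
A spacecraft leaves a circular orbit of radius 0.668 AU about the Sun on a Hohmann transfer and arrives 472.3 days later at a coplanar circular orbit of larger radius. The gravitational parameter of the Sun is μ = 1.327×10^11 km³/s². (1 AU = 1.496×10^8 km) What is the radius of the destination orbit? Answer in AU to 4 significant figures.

In km: r₁ = 0.668 × 1.496×10^8 = 9.99328×10^7 km.
Transfer time t = 472.3 days = 4.080672×10^7 s, and t = π√(a_t³/μ).
So a_t = (μ t²/π²)^(1/3) = (1.327×10^11 × (4.080672×10^7)² / π²)^(1/3) = 2.8185×10^8 km.
Since a_t = (r₁ + r₂)/2, r₂ = 2a_t − r₁ = 2×2.8185×10^8 − 9.99328×10^7 = 4.637672×10^8 km.
In AU: r₂ = 4.637672×10^8 / 1.496×10^8 = 3.100 AU.

r₂ = 3.100 AU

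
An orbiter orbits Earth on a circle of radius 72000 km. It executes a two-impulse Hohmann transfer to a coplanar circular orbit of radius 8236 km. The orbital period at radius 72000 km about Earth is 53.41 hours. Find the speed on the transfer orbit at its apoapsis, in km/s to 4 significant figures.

v = 1.066 km/s

From Kepler's third law T² = 4π²r³/μ at r = 72000 km, T = 53.41 hours = 53.41 × 3600 s = 1.92276×10^5 s: μ = 4π²r³/T² = 3.98572×10^5 km³/s².
The Hohmann ellipse has a_t = (r₁ + r₂)/2 = 40118 km.
At apoapsis, r = 72000 km.
Vis-viva: v = √[μ(2/r − 1/a_t)] = √[3.98572×10^5 × (2/72000 − 1/40118)] = 1.066 km/s.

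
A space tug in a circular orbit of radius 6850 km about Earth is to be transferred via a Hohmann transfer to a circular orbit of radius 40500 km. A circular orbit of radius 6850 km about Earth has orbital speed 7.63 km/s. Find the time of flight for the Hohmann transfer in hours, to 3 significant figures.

t = 5.03 hours

From the circular-orbit relation v² = μ/r at r = 6850 km: μ = v²r = (7.63)² × 6850 = 3.98786×10^5 km³/s².
The Hohmann ellipse has a_t = (r₁ + r₂)/2 = 23675 km.
Transfer time t = π√(a_t³/μ) = π√((23675)³ / 3.98786×10^5) = 18120 s.
Converting: 18120 s ÷ 3600 s/hour = 5.03 hours.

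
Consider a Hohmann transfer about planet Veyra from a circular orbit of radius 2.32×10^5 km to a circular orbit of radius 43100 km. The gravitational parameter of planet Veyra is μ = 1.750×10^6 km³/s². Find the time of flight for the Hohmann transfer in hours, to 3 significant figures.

t = 33.7 hours

Transfer-ellipse semi-major axis a_t = (r₁ + r₂)/2 = (2.320×10^5 + 43100)/2 = 1.3755×10^5 km.
Half the transfer-orbit period gives t = π√(a_t³/μ) = 1.2115×10^5 s.
Converting: 1.2115×10^5 s ÷ 3600 s/hour = 33.7 hours.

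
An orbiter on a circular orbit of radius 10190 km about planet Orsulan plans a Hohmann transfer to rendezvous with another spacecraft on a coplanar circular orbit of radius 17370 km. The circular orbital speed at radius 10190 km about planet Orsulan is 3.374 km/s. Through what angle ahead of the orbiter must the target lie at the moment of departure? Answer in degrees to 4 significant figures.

φ = 52.81°

From the circular-orbit relation v² = μ/r at r = 10190 km: μ = v²r = (3.374)² × 10190 = 1.16002×10^5 km³/s².
Semi-major axis of the transfer orbit: a_t = (10190 + 17370)/2 = 13780 km.
The half-period of the transfer ellipse is t = π√(a_t³/μ) = 14921 s.
Target angular speed ω₂ = √(μ/r₂³) = 1.4878×10^-4 rad/s.
Angle swept by the target during transfer: ω₂·t = 2.2199 rad = 127.19°.
The orbiter traverses 180° on the transfer ellipse, so the target must lead by 180° − 127.19° = 52.81°.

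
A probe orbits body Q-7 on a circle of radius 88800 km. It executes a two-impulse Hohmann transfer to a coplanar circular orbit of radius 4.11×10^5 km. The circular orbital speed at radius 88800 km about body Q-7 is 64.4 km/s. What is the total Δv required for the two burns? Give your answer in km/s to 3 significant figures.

From the circular-orbit relation v² = μ/r at r = 88800 km: μ = v²r = (64.4)² × 88800 = 3.68286×10^8 km³/s².
The Hohmann ellipse has a_t = (r₁ + r₂)/2 = 2.499×10^5 km.
Circular speed at r₁: v₁ = √(μ/r₁) = √(3.68286×10^8/88800) = 64.40 km/s.
On the transfer ellipse at r₁, v² = μ(2/r − 1/a) gives v_p = √[μ(2/r₁ − 1/a_t)] = 82.59 km/s.
First burn Δv₁ = |v_p − v₁| = 18.19 km/s.
Circular speed at r₂: v₂ = √(μ/r₂) = 29.93 km/s.
Transfer-orbit speed at r₂: v_a = √[μ(2/r₂ − 1/a_t)] = 17.84 km/s.
Second burn Δv₂ = |v₂ − v_a| = 12.09 km/s.
Δv = Δv₁ + Δv₂ = 18.19 + 12.09 = 30.28 km/s.

Δv = 30.3 km/s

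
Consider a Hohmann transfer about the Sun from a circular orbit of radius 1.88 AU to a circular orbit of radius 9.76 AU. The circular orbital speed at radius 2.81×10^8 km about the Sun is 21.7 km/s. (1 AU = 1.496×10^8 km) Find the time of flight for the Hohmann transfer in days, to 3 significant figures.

From the circular-orbit relation v² = μ/r at r = 2.81×10^8 km: μ = v²r = (21.7)² × 2.81×10^8 = 1.32320×10^11 km³/s².
In km: r₁ = 1.88 × 1.496×10^8 = 2.81248×10^8 km; r₂ = 9.76 × 1.496×10^8 = 1.460096×10^9 km.
Transfer-ellipse semi-major axis a_t = (r₁ + r₂)/2 = (2.81248×10^8 + 1.460096×10^9)/2 = 8.70672×10^8 km.
By Kepler's third law the transfer-orbit period is T = 2π√(a_t³/μ), so t = T/2 = 2.219×10^8 s.
Converting: 2.219×10^8 s ÷ 86400 s/day = 2570 days.

t = 2570 days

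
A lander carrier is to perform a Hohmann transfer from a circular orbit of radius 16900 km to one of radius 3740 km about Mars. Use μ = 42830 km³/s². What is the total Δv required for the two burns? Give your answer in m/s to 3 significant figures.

Transfer-ellipse semi-major axis a_t = (r₁ + r₂)/2 = (16900 + 3740)/2 = 10320 km.
Circular speed at r₁: v₁ = √(μ/r₁) = √(42830/16900) = 1.592 km/s.
On the transfer ellipse at r₁, vis-viva gives v_a = √[μ(2/r₁ − 1/a_t)] = 0.9584 km/s.
First burn Δv₁ = |v_a − v₁| = 0.6336 km/s.
Circular speed at r₂: v₂ = √(μ/r₂) = 3.38406 km/s.
Transfer-orbit speed at r₂: v_p = √[μ(2/r₂ − 1/a_t)] = 4.33054 km/s.
Second burn Δv₂ = |v₂ − v_p| = 0.9465 km/s.
Total Δv = Δv₁ + Δv₂ = 1.580 km/s.

Δv = 1580 m/s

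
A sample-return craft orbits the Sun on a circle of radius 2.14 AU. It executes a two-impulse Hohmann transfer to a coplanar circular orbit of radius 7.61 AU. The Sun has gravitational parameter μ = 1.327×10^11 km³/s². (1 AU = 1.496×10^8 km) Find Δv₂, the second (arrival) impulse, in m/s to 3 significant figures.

In km: r₁ = 2.14 × 1.496×10^8 = 3.20144×10^8 km; r₂ = 7.61 × 1.496×10^8 = 1.138456×10^9 km.
Semi-major axis of the transfer orbit: a_t = (3.20144×10^8 + 1.138456×10^9)/2 = 7.293×10^8 km.
On the circular orbit at r = 1.138456×10^9 km, v_c = √(μ/r) = 10.796 km/s.
Transfer-orbit speed at the same r (vis-viva, a = a_t): v_t = √[μ(2/r − 1/a_t)] = 7.1531 km/s.
Δv₂ = |v_t − v_c| = |7.1531 − 10.796| = 3.643 km/s.

Δv₂ = 3640 m/s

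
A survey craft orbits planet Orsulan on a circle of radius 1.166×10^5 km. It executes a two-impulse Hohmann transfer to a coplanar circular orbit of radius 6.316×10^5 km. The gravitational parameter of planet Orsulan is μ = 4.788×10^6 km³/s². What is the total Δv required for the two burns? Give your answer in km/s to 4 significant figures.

Semi-major axis of the transfer orbit: a_t = (1.166×10^5 + 6.316×10^5)/2 = 3.741×10^5 km.
At r₁ the circular-orbit speed is v₁ = √(μ/r₁) = 6.408 km/s.
Transfer-orbit speed at r₁ (vis-viva equation): v_p = √[μ(2/r₁ − 1/a_t)] = 8.326 km/s.
First burn Δv₁ = |v_p − v₁| = 1.918 km/s.
At r₂, v₂ = √(μ/r₂) = 2.753 km/s.
Transfer-orbit speed at r₂: v_a = √[μ(2/r₂ − 1/a_t)] = 1.537 km/s.
Second burn Δv₂ = |v₂ − v_a| = 1.216 km/s.
Δv = Δv₁ + Δv₂ = 1.918 + 1.216 = 3.134 km/s.

Δv = 3.134 km/s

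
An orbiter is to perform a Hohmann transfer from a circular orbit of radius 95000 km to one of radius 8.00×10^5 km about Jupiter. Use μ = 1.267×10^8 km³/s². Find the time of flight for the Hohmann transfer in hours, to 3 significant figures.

Transfer-ellipse semi-major axis a_t = (r₁ + r₂)/2 = (95000 + 8.000×10^5)/2 = 4.475×10^5 km.
Transfer time t = π√(a_t³/μ) = π√((4.475×10^5)³ / 1.267×10^8) = 83550 s.
Converting: 83550 s ÷ 3600 s/hour = 23.2 hours.

t = 23.2 hours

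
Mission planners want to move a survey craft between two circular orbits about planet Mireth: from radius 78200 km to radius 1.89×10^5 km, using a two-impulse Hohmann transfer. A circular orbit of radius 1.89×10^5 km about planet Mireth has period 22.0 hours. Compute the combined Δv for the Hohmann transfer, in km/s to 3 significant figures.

From Kepler's third law T² = 4π²r³/μ at r = 1.89×10^5 km, T = 22.0 hours = 22.0 × 3600 s = 79200 s: μ = 4π²r³/T² = 4.24908×10^7 km³/s².
The Hohmann ellipse has a_t = (r₁ + r₂)/2 = 1.336×10^5 km.
Circular speed at r₁: v₁ = √(μ/r₁) = √(4.24908×10^7/78200) = 23.31009 km/s.
On the transfer ellipse at r₁, vis-viva equation gives v_p = √[μ(2/r₁ − 1/a_t)] = 27.72501 km/s.
First burn Δv₁ = |v_p − v₁| = 4.41492 km/s.
Circular speed at r₂: v₂ = √(μ/r₂) = 14.993965 km/s.
Transfer-orbit speed at r₂: v_a = √[μ(2/r₂ − 1/a_t)] = 11.471406 km/s.
Second burn Δv₂ = |v₂ − v_a| = 3.52256 km/s.
Total Δv = Δv₁ + Δv₂ = 7.937 km/s.

Δv = 7.94 km/s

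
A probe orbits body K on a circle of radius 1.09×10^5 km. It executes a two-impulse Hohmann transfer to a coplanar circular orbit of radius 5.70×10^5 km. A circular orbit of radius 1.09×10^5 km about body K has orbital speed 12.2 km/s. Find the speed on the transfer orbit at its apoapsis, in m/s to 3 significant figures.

v = 3020 m/s

From the circular-orbit relation v² = μ/r at r = 1.09×10^5 km: μ = v²r = (12.2)² × 1.09×10^5 = 1.62236×10^7 km³/s².
Semi-major axis of the transfer orbit: a_t = (1.090×10^5 + 5.700×10^5)/2 = 3.395×10^5 km.
The apoapsis of the transfer ellipse is at r = 5.700×10^5 km.
Vis-viva: v = √[μ(2/r − 1/a_t)] = √[1.62236×10^7 × (2/5.700×10^5 − 1/3.395×10^5)] = 3.023 km/s.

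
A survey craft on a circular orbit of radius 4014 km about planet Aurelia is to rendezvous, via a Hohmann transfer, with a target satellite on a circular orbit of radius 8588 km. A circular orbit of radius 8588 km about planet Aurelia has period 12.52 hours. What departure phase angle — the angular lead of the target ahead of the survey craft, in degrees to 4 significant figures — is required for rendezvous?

φ = 66.88°

From Kepler's third law T² = 4π²r³/μ at r = 8588 km, T = 12.52 hours = 12.52 × 3600 s = 45072 s: μ = 4π²r³/T² = 12309.0 km³/s².
Semi-major axis of the transfer orbit: a_t = (4014 + 8588)/2 = 6301 km.
The half-period of the transfer ellipse is t = π√(a_t³/μ) = 14162.9 s.
The target's mean motion on its circular orbit is ω₂ = √(μ/r₂³) = 1.39403×10^-4 rad/s.
Angle swept by the target during transfer: ω₂·t = 1.9744 rad = 113.12°.
The survey craft traverses 180° on the transfer ellipse, so the target must lead by 180° − 113.12° = 66.88°.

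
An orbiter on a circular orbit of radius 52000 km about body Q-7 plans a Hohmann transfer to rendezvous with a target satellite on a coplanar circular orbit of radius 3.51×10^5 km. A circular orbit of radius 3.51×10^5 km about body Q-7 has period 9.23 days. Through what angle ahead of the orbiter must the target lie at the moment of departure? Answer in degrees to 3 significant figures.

φ = 102°

From Kepler's third law T² = 4π²r³/μ at r = 3.51×10^5 km, T = 9.23 days = 9.23 × 86400 s = 7.97472×10^5 s: μ = 4π²r³/T² = 2.68442×10^6 km³/s².
Transfer-ellipse semi-major axis a_t = (r₁ + r₂)/2 = (52000 + 3.510×10^5)/2 = 2.015×10^5 km.
The half-period of the transfer ellipse is t = π√(a_t³/μ) = 1.7344×10^5 s.
Target angular speed ω₂ = √(μ/r₂³) = 7.8789×10^-6 rad/s.
Angle swept by the target during transfer: ω₂·t = 1.3665 rad = 78.29°.
Arrival is 180° from departure on the ellipse, so φ = 180° − 78.29° = 102°.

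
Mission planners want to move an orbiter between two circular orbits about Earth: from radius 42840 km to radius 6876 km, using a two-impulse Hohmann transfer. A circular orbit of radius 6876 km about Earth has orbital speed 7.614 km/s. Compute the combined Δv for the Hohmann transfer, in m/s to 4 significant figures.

From the circular-orbit relation v² = μ/r at r = 6876 km: μ = v²r = (7.614)² × 6876 = 3.98622×10^5 km³/s².
Transfer-ellipse semi-major axis a_t = (r₁ + r₂)/2 = (42840 + 6876)/2 = 24858 km.
At r₁ the circular-orbit speed is v₁ = √(μ/r₁) = 3.0504 km/s.
On the transfer ellipse at r₁, vis-viva gives v_a = √[μ(2/r₁ − 1/a_t)] = 1.6043 km/s.
First burn Δv₁ = |v_a − v₁| = 1.4461 km/s.
At r₂, v₂ = √(μ/r₂) = 7.6140 km/s.
Transfer-orbit speed at r₂: v_p = √[μ(2/r₂ − 1/a_t)] = 9.9955 km/s.
Second burn Δv₂ = |v₂ − v_p| = 2.3815 km/s.
Δv = Δv₁ + Δv₂ = 1.4461 + 2.3815 = 3.828 km/s.

Δv = 3828 m/s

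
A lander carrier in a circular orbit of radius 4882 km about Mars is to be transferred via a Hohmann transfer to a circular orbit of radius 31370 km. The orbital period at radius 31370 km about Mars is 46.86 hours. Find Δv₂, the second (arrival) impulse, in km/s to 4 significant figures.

From Kepler's third law T² = 4π²r³/μ at r = 31370 km, T = 46.86 hours = 46.86 × 3600 s = 1.68696×10^5 s: μ = 4π²r³/T² = 42824.6 km³/s².
The Hohmann ellipse has a_t = (r₁ + r₂)/2 = 18126 km.
Circular speed at r = 31370 km: v_c = √(μ/r) = 1.1684 km/s.
Transfer-orbit speed at the same r (vis-viva, a = a_t): v_t = √[μ(2/r − 1/a_t)] = 0.60637 km/s.
Δv₂ = |v_t − v_c| = |0.60637 − 1.1684| = 0.5620 km/s.

Δv₂ = 0.5620 km/s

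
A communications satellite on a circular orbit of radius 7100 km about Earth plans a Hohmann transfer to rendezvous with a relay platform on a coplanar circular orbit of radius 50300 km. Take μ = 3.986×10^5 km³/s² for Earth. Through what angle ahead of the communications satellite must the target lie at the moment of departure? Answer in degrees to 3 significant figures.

Semi-major axis of the transfer orbit: a_t = (7100 + 50300)/2 = 28700 km.
The half-period of the transfer ellipse is t = π√(a_t³/μ) = 24190 s.
Target angular speed ω₂ = √(μ/r₂³) = 5.597×10^-5 rad/s.
Angle swept by the target during transfer: ω₂·t = 1.354 rad = 77.58°.
Arrival is 180° from departure on the ellipse, so φ = 180° − 77.58° = 102°.

φ = 102°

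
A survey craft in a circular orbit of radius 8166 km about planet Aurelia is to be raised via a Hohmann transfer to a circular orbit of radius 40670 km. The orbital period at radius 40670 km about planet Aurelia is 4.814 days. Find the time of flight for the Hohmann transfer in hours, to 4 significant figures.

From Kepler's third law T² = 4π²r³/μ at r = 40670 km, T = 4.814 days = 4.814 × 86400 s = 4.159296×10^5 s: μ = 4π²r³/T² = 15351.2 km³/s².
The Hohmann ellipse has a_t = (r₁ + r₂)/2 = 24418 km.
Transfer time t = π√(a_t³/μ) = π√((24418)³ / 15351.2) = 96748 s.
Converting: 96748 s ÷ 3600 s/hour = 26.87 hours.

t = 26.87 hours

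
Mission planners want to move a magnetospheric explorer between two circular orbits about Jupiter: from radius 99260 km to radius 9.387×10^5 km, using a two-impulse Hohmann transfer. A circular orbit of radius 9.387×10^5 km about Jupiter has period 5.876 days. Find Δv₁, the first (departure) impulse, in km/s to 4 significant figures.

From Kepler's third law T² = 4π²r³/μ at r = 9.387×10^5 km, T = 5.876 days = 5.876 × 86400 s = 5.076864×10^5 s: μ = 4π²r³/T² = 1.26692×10^8 km³/s².
Semi-major axis of the transfer orbit: a_t = (99260 + 9.387×10^5)/2 = 5.1898×10^5 km.
On the circular orbit at r = 99260 km, v_c = √(μ/r) = 35.73 km/s.
Transfer-orbit speed at the same r (vis-viva, a = a_t): v_t = √[μ(2/r − 1/a_t)] = 48.05 km/s.
Δv₁ = |v_t − v_c| = |48.05 − 35.73| = 12.32 km/s.

Δv₁ = 12.32 km/s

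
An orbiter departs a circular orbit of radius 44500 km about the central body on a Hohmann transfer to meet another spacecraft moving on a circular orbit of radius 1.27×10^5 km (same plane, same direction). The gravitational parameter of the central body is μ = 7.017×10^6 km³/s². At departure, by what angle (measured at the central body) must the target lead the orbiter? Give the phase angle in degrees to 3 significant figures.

φ = 80.1°

Semi-major axis of the transfer orbit: a_t = (44500 + 1.270×10^5)/2 = 85750 km.
The half-period of the transfer ellipse is t = π√(a_t³/μ) = 29780 s.
The target's mean motion on its circular orbit is ω₂ = √(μ/r₂³) = 5.853×10^-5 rad/s.
Angle swept by the target during transfer: ω₂·t = 1.743 rad = 99.87°.
Arrival is 180° from departure on the ellipse, so φ = 180° − 99.87° = 80.1°.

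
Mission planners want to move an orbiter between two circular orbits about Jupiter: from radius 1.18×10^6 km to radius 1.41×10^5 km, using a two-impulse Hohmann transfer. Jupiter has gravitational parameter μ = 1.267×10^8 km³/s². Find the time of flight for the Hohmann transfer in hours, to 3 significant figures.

t = 41.6 hours

Semi-major axis of the transfer orbit: a_t = (1.180×10^6 + 1.410×10^5)/2 = 6.605×10^5 km.
Half the transfer-orbit period gives t = π√(a_t³/μ) = 1.498×10^5 s.
Converting: 1.498×10^5 s ÷ 3600 s/hour = 41.6 hours.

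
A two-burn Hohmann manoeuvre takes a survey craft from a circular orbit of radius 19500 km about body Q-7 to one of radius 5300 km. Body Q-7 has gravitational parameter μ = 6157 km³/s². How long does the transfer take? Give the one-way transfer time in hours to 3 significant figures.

t = 15.4 hours

The Hohmann ellipse has a_t = (r₁ + r₂)/2 = 12400 km.
Transfer time t = π√(a_t³/μ) = π√((12400)³ / 6157) = 55280 s.
Converting: 55280 s ÷ 3600 s/hour = 15.4 hours.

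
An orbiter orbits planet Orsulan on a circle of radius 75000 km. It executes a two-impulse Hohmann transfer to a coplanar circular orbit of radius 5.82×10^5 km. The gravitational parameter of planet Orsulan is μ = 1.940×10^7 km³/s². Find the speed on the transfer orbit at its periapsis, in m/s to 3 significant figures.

Transfer-ellipse semi-major axis a_t = (r₁ + r₂)/2 = (75000 + 5.820×10^5)/2 = 3.285×10^5 km.
The periapsis of the transfer ellipse is at r = 75000 km.
Vis-viva: v = √[μ(2/r − 1/a_t)] = √[1.940×10^7 × (2/75000 − 1/3.285×10^5)] = 21.41 km/s.

v = 21400 m/s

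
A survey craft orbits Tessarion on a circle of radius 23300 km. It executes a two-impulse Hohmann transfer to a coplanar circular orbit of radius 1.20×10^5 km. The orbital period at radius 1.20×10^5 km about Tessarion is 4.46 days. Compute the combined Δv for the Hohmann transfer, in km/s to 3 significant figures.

From Kepler's third law T² = 4π²r³/μ at r = 1.20×10^5 km, T = 4.46 days = 4.46 × 86400 s = 3.85344×10^5 s: μ = 4π²r³/T² = 4.59416×10^5 km³/s².
Transfer-ellipse semi-major axis a_t = (r₁ + r₂)/2 = (23300 + 1.200×10^5)/2 = 71650 km.
Circular speed at r₁: v₁ = √(μ/r₁) = √(4.59416×10^5/23300) = 4.4404 km/s.
On the transfer ellipse at r₁, vis-viva gives v_p = √[μ(2/r₁ − 1/a_t)] = 5.7466 km/s.
First burn Δv₁ = |v_p − v₁| = 1.306 km/s.
At r₂, v₂ = √(μ/r₂) = 1.95665 km/s.
Transfer-orbit speed at r₂: v_a = √[μ(2/r₂ − 1/a_t)] = 1.11579 km/s.
Second burn Δv₂ = |v₂ − v_a| = 0.8409 km/s.
Total Δv = Δv₁ + Δv₂ = 2.147 km/s.

Δv = 2.15 km/s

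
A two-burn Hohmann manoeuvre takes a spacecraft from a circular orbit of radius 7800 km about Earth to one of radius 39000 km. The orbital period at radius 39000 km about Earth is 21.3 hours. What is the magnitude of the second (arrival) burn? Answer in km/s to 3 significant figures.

Δv₂ = 1.35 km/s

From Kepler's third law T² = 4π²r³/μ at r = 39000 km, T = 21.3 hours = 21.3 × 3600 s = 76680 s: μ = 4π²r³/T² = 3.98281×10^5 km³/s².
Transfer-ellipse semi-major axis a_t = (r₁ + r₂)/2 = (7800 + 39000)/2 = 23400 km.
On the circular orbit at r = 39000 km, v_c = √(μ/r) = 3.196 km/s.
Transfer-orbit speed at the same r (vis-viva, a = a_t): v_t = √[μ(2/r − 1/a_t)] = 1.845 km/s.
Δv₂ = |v_t − v_c| = |1.845 − 3.196| = 1.351 km/s.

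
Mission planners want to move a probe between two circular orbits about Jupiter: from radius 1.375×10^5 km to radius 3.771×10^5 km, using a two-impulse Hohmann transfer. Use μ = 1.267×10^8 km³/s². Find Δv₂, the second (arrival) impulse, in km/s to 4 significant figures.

Δv₂ = 4.930 km/s

Semi-major axis of the transfer orbit: a_t = (1.375×10^5 + 3.771×10^5)/2 = 2.573×10^5 km.
On the circular orbit at r = 3.771×10^5 km, v_c = √(μ/r) = 18.33 km/s.
Vis-viva on the transfer ellipse at r = 3.771×10^5 km gives v_t = √[μ(2/r − 1/a_t)] = 13.40 km/s.
Δv₂ = |v_t − v_c| = |13.40 − 18.33| = 4.930 km/s.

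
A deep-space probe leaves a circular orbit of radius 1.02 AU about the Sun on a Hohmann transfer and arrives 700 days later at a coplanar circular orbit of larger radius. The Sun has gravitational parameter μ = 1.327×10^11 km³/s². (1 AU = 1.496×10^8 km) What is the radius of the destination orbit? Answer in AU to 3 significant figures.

In km: r₁ = 1.02 × 1.496×10^8 = 1.52592×10^8 km.
Transfer time t = 700 days = 6.048×10^7 s, and t = π√(a_t³/μ).
So a_t = (μ t²/π²)^(1/3) = (1.327×10^11 × (6.048×10^7)² / π²)^(1/3) = 3.6638×10^8 km.
Since a_t = (r₁ + r₂)/2, r₂ = 2a_t − r₁ = 2×3.6638×10^8 − 1.52592×10^8 = 5.80168×10^8 km.
In AU: r₂ = 5.80168×10^8 / 1.496×10^8 = 3.88 AU.

r₂ = 3.88 AU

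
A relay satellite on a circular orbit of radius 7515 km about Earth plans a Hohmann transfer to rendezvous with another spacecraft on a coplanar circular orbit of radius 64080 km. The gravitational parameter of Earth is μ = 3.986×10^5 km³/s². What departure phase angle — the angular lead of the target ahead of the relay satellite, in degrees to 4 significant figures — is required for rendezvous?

The Hohmann ellipse has a_t = (r₁ + r₂)/2 = 35797.5 km.
The half-period of the transfer ellipse is t = π√(a_t³/μ) = 33702.4 s.
Target angular speed ω₂ = √(μ/r₂³) = 3.89211×10^-5 rad/s.
Angle swept by the target during transfer: ω₂·t = 1.31173 rad = 75.16°.
The relay satellite traverses 180° on the transfer ellipse, so the target must lead by 180° − 75.16° = 104.8°.

φ = 104.8°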